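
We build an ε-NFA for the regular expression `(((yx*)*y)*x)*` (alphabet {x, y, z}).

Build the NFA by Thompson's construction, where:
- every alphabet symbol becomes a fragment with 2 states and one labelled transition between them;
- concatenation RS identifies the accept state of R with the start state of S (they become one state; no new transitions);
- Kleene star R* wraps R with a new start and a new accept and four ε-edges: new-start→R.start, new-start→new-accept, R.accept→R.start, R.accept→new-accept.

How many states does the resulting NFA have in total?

13

Building bottom-up:
Each of the 4 symbol leaves contributes a 2-state fragment.
  x* : 4 states
  yx* : 5 states
  (yx*)* : 7 states
  (yx*)*y : 8 states
  ((yx*)*y)* : 10 states
  ((yx*)*y)*x : 11 states
  (((yx*)*y)*x)* : 13 states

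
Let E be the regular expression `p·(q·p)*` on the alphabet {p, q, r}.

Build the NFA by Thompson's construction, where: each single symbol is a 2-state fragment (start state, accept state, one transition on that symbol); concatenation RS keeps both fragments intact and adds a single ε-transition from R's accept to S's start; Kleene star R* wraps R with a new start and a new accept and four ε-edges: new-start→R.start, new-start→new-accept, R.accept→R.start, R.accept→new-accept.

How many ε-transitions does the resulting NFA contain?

6

Recursing over subexpressions:
Each of the 3 symbol leaves contributes 0 ε-transitions.
  q·p → 1 ε-transition
  (q·p)* → 5 ε-transitions
  p·(q·p)* → 6 ε-transitions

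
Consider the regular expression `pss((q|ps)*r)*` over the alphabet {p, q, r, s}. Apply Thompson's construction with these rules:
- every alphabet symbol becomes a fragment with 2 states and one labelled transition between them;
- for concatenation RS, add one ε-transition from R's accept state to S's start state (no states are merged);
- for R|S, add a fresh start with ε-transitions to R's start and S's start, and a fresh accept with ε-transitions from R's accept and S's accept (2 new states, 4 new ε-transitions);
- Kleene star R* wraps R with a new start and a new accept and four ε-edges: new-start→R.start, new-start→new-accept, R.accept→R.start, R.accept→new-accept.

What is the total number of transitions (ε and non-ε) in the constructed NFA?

Recursing over subexpressions:
Each of the 7 symbol leaves contributes 1 transition (1 symbol, 0 ε).
  ps → 3 transitions (2 symbol, 1 ε)
  q|ps → 8 transitions (3 symbol, 5 ε)
  (q|ps)* → 12 transitions (3 symbol, 9 ε)
  (q|ps)*r → 14 transitions (4 symbol, 10 ε)
  ((q|ps)*r)* → 18 transitions (4 symbol, 14 ε)
  pss((q|ps)*r)* → 24 transitions (7 symbol, 17 ε)

24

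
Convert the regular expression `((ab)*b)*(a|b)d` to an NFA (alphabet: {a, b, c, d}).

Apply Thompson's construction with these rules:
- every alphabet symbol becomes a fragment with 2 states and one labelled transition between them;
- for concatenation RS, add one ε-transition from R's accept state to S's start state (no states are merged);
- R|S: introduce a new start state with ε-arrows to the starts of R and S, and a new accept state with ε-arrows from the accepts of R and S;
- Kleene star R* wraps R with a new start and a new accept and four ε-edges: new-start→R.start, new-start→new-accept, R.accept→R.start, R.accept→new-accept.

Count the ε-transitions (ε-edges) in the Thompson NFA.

Bottom-up over the parse tree:
Each of the 6 symbol leaves contributes 0 ε-transitions.
  ab = 1 ε-transition
  (ab)* = 5 ε-transitions
  (ab)*b = 6 ε-transitions
  ((ab)*b)* = 10 ε-transitions
  a|b = 4 ε-transitions
  ((ab)*b)*(a|b)d = 16 ε-transitions

16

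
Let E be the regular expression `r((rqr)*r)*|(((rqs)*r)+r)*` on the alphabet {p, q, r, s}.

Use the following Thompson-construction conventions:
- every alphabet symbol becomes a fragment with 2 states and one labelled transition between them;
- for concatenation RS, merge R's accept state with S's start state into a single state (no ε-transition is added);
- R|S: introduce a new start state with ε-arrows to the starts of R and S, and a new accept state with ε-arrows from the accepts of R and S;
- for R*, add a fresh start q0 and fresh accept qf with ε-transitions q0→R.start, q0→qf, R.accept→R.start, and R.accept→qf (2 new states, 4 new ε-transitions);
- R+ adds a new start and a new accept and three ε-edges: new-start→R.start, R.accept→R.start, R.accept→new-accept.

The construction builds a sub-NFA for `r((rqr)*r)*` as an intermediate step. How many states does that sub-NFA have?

Fragment for `r((rqr)*r)*`:
Each of the 5 symbol leaves contributes a 2-state fragment.
  rqr — 4 states
  (rqr)* — 6 states
  (rqr)*r — 7 states
  ((rqr)*r)* — 9 states
  r((rqr)*r)* — 10 states

10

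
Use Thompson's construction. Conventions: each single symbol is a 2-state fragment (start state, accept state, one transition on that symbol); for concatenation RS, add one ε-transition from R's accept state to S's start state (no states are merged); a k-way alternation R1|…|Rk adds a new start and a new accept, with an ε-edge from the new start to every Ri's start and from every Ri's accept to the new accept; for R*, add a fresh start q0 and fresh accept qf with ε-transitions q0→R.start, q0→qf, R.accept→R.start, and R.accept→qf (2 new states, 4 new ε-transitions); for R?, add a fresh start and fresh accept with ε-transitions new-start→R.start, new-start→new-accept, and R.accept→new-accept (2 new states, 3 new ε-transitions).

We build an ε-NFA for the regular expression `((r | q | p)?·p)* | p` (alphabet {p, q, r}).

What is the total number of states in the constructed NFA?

18

Recursing over subexpressions:
Each of the 5 symbol leaves contributes a 2-state fragment.
  r | q | p — 8 states
  (r | q | p)? — 10 states
  (r | q | p)?·p — 12 states
  ((r | q | p)?·p)* — 14 states
  ((r | q | p)?·p)* | p — 18 states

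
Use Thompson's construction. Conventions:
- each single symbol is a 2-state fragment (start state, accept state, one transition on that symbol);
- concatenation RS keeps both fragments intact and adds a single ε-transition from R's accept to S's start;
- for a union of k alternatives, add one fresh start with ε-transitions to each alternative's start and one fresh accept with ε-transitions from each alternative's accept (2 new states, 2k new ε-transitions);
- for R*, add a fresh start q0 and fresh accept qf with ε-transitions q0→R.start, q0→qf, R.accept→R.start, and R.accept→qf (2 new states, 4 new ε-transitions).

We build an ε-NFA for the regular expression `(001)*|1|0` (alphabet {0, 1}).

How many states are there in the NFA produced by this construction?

14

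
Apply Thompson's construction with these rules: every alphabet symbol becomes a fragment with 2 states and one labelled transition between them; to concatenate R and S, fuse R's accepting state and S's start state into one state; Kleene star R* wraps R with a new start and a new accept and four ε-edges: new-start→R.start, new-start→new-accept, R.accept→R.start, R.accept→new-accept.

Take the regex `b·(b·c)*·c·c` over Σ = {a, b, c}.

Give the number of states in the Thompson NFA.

8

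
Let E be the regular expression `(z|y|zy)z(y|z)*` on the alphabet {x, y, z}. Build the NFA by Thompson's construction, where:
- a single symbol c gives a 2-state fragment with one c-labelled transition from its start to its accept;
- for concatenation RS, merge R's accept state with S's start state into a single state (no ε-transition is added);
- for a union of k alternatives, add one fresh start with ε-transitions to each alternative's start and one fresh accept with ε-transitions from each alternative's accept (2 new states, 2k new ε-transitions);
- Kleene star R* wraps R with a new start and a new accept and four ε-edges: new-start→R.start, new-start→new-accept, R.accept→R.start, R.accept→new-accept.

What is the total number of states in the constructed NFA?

17

Per subexpression:
Each of the 7 symbol leaves contributes a 2-state fragment.
  zy — 3 states
  z|y|zy — 9 states
  y|z — 6 states
  (y|z)* — 8 states
  (z|y|zy)z(y|z)* — 17 states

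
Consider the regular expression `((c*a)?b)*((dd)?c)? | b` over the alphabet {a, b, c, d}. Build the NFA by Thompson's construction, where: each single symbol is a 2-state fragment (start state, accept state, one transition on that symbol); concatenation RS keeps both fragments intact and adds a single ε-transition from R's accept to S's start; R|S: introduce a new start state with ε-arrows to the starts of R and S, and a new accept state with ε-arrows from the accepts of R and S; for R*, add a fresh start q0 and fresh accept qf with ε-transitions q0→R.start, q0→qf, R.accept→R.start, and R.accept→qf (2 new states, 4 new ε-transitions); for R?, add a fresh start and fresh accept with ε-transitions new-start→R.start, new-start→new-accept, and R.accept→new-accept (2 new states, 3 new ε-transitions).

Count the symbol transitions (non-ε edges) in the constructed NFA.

Recursing over subexpressions:
Each of the 7 symbol leaves contributes exactly 1 symbol transition.
  c* — 1 symbol transition
  c*a — 2 symbol transitions
  (c*a)? — 2 symbol transitions
  (c*a)?b — 3 symbol transitions
  ((c*a)?b)* — 3 symbol transitions
  dd — 2 symbol transitions
  (dd)? — 2 symbol transitions
  (dd)?c — 3 symbol transitions
  ((dd)?c)? — 3 symbol transitions
  ((c*a)?b)*((dd)?c)? — 6 symbol transitions
  ((c*a)?b)*((dd)?c)? | b — 7 symbol transitions

7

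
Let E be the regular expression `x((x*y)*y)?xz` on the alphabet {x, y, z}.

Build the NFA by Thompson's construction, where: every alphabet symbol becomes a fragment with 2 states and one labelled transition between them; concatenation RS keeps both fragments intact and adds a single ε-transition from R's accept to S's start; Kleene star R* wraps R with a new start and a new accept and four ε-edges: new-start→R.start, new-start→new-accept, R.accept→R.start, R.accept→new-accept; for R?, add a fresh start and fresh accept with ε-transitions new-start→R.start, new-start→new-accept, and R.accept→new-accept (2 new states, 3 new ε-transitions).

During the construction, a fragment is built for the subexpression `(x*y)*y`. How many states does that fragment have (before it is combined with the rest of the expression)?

Fragment for `(x*y)*y`:
Each of the 3 symbol leaves contributes a 2-state fragment.
  x* : 4 states
  x*y : 6 states
  (x*y)* : 8 states
  (x*y)*y : 10 states

10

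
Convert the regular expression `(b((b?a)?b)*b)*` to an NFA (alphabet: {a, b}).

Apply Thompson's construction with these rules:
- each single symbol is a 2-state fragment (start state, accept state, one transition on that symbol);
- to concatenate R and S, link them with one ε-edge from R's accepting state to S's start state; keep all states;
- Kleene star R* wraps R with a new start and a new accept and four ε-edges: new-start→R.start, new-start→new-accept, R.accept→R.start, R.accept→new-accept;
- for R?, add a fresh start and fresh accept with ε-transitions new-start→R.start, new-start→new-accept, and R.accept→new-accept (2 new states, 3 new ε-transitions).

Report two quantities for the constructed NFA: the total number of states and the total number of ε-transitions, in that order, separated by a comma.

18, 18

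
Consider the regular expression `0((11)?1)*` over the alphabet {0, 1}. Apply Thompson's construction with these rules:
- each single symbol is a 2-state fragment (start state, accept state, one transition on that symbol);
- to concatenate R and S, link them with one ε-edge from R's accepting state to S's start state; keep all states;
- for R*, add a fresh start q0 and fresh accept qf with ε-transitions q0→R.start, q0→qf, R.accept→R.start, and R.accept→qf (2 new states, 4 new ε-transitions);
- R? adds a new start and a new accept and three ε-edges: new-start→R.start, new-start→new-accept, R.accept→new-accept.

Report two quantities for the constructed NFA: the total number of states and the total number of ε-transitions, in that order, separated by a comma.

Recursing over subexpressions:
Each of the 4 symbol leaves contributes 2 states and 0 ε-transitions.
  11 → 4 states, 1 ε-transition
  (11)? → 6 states, 4 ε-transitions
  (11)?1 → 8 states, 5 ε-transitions
  ((11)?1)* → 10 states, 9 ε-transitions
  0((11)?1)* → 12 states, 10 ε-transitions

12, 10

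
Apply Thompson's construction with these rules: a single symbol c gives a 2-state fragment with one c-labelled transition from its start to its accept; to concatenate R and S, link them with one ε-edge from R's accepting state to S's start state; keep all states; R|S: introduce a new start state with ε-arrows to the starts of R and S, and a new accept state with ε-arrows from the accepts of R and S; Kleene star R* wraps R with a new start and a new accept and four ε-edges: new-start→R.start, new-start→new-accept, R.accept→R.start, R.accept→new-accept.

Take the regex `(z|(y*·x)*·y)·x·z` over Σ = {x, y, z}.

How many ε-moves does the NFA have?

16

By structural recursion:
Each of the 6 symbol leaves contributes 0 ε-transitions.
  y* — 4 ε-transitions
  y*·x — 5 ε-transitions
  (y*·x)* — 9 ε-transitions
  (y*·x)*·y — 10 ε-transitions
  z|(y*·x)*·y — 14 ε-transitions
  (z|(y*·x)*·y)·x·z — 16 ε-transitions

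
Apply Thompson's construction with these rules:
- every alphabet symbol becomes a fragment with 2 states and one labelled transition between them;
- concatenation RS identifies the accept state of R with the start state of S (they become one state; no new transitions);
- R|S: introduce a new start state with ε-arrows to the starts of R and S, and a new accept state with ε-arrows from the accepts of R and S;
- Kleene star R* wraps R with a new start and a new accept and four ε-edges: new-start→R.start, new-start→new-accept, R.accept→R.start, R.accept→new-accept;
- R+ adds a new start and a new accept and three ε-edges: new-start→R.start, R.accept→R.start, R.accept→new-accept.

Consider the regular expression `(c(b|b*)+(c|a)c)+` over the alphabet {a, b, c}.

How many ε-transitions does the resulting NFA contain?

18

Per subexpression:
Each of the 6 symbol leaves contributes 0 ε-transitions.
  b* = 4 ε-transitions
  b|b* = 8 ε-transitions
  (b|b*)+ = 11 ε-transitions
  c|a = 4 ε-transitions
  c(b|b*)+(c|a)c = 15 ε-transitions
  (c(b|b*)+(c|a)c)+ = 18 ε-transitions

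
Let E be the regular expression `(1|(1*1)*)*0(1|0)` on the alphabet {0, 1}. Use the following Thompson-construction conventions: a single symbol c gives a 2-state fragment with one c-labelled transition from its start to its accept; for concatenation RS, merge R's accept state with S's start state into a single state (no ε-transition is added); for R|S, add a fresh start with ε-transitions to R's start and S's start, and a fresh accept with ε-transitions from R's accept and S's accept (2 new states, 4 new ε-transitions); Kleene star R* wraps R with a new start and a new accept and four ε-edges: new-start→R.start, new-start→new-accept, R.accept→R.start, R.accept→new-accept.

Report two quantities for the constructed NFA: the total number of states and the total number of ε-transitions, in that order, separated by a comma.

By structural recursion:
Each of the 6 symbol leaves contributes 2 states and 0 ε-transitions.
  1* — 4 states, 4 ε-transitions
  1*1 — 5 states, 4 ε-transitions
  (1*1)* — 7 states, 8 ε-transitions
  1|(1*1)* — 11 states, 12 ε-transitions
  (1|(1*1)*)* — 13 states, 16 ε-transitions
  1|0 — 6 states, 4 ε-transitions
  (1|(1*1)*)*0(1|0) — 19 states, 20 ε-transitions

19, 20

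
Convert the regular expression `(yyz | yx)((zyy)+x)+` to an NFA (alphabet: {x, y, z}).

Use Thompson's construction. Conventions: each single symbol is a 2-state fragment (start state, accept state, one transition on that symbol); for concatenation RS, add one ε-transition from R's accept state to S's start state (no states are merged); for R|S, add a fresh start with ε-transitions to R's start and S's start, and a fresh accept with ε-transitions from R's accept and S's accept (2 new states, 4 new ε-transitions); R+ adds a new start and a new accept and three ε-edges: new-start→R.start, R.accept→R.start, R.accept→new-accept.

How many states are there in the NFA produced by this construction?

24

Bottom-up over the parse tree:
Each of the 9 symbol leaves contributes a 2-state fragment.
  yyz : 6 states
  yx : 4 states
  yyz | yx : 12 states
  zyy : 6 states
  (zyy)+ : 8 states
  (zyy)+x : 10 states
  ((zyy)+x)+ : 12 states
  (yyz | yx)((zyy)+x)+ : 24 states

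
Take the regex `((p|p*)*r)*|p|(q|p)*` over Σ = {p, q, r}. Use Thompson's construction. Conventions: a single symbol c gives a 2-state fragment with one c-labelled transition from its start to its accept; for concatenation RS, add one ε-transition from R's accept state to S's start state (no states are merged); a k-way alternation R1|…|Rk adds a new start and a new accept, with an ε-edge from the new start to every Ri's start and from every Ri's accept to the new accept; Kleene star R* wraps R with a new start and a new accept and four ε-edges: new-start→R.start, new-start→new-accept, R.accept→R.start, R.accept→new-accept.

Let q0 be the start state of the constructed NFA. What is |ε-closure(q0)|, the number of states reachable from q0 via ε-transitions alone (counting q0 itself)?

19

Compute the ε-closure size of each fragment's start state recursively; a symbol fragment's start has no outgoing ε-edge, so its closure is just itself (size 1).
  p* — new start has ε-edges to the inner start and to the new accept, so |ε-closure| = 2 + 1 = 3
  p|p* — |ε-closure| = 1 (new start) + (1 + 3) + 1 (new accept, since some branch ε-reaches its own accept) = 6
  (p|p*)* — the star's fresh start ε-reaches both the body's start and the fresh accept: |ε-closure| = 2 + 6 = 8
  (p|p*)*r — the left operand accepts ε, so the closure extends into the next operand (via the concat ε-link); |ε-closure| = 8 + 1 = 9
  ((p|p*)*r)* — the star's fresh start ε-reaches both the body's start and the fresh accept: |ε-closure| = 2 + 9 = 11
  q|p — |ε-closure| = 1 + 1 + 1 = 3 (the new accept is not ε-reachable since no branch accepts ε)
  (q|p)* — new start has ε-edges to the inner start and to the new accept, so |ε-closure| = 2 + 3 = 5
  ((p|p*)*r)*|p|(q|p)* — new start ε-reaches every alternative's start; at least one alternative accepts ε, so the union's new accept is reached too: |ε-closure| = 1 + 11 + 1 + 5 + 1 = 19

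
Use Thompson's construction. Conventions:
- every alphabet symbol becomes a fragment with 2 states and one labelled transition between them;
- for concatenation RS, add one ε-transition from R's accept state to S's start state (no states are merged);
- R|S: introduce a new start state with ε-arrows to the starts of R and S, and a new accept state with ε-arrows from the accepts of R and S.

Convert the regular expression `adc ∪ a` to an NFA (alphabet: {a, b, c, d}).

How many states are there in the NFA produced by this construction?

10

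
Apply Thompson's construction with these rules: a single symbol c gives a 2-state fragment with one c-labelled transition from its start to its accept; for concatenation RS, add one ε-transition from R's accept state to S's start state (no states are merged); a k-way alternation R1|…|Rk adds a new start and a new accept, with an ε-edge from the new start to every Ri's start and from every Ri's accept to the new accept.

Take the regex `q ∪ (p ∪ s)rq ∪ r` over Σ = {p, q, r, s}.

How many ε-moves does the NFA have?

12

Building bottom-up:
Each of the 6 symbol leaves contributes 0 ε-transitions.
  p ∪ s — 4 ε-transitions
  (p ∪ s)rq — 6 ε-transitions
  q ∪ (p ∪ s)rq ∪ r — 12 ε-transitions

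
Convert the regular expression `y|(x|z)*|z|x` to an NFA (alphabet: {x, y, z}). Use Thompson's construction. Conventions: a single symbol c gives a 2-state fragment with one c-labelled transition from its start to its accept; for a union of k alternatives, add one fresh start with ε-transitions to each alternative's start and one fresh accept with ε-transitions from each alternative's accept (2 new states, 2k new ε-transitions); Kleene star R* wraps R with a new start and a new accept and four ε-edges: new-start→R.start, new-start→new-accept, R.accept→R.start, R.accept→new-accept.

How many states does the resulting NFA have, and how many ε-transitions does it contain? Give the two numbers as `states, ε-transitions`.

16, 16

Recursing over subexpressions:
Each of the 5 symbol leaves contributes 2 states and 0 ε-transitions.
  x|z : 6 states, 4 ε-transitions
  (x|z)* : 8 states, 8 ε-transitions
  y|(x|z)*|z|x : 16 states, 16 ε-transitions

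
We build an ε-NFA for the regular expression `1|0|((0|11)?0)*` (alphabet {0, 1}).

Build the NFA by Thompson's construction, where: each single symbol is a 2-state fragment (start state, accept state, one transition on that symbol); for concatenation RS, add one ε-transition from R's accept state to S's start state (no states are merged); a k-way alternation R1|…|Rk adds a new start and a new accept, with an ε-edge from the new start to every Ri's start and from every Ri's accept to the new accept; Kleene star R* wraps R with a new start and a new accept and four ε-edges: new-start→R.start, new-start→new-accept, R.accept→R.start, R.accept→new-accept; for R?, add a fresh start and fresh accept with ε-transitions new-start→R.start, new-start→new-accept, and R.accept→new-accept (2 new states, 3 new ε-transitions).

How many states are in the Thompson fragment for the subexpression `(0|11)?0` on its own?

12

Fragment for `(0|11)?0`:
Each of the 4 symbol leaves contributes a 2-state fragment.
  11 — 4 states
  0|11 — 8 states
  (0|11)? — 10 states
  (0|11)?0 — 12 states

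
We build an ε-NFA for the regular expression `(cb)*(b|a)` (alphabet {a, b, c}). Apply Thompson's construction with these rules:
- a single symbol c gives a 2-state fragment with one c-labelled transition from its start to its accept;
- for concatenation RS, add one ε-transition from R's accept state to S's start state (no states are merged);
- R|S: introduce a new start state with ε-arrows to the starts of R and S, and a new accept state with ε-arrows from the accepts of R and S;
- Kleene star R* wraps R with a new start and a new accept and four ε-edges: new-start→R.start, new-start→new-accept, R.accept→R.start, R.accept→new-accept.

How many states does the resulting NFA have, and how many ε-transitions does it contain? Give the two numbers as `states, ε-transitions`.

Building bottom-up:
Each of the 4 symbol leaves contributes 2 states and 0 ε-transitions.
  cb — 4 states, 1 ε-transition
  (cb)* — 6 states, 5 ε-transitions
  b|a — 6 states, 4 ε-transitions
  (cb)*(b|a) — 12 states, 10 ε-transitions

12, 10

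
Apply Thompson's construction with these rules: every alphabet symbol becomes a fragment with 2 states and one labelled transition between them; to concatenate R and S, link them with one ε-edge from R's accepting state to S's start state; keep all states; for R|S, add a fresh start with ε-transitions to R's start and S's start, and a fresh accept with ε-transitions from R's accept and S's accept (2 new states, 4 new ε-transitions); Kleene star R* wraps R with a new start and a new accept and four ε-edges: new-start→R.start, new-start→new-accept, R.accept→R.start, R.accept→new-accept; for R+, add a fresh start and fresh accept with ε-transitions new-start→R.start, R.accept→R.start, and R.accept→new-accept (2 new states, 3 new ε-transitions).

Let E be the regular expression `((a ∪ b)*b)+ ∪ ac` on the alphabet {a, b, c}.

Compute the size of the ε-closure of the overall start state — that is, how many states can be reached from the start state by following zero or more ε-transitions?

Compute the ε-closure size of each fragment's start state recursively; a symbol fragment's start has no outgoing ε-edge, so its closure is just itself (size 1).
  a ∪ b : |closure| = 1 + 1 + 1 = 3 (the new accept is not ε-reachable since no branch accepts ε)
  (a ∪ b)* : new start has ε-edges to the inner start and to the new accept, so |closure| = 2 + 3 = 5
  (a ∪ b)*b : |closure| = 5 + 1 = 6 (closure spills across the concat boundary because the left factor accepts ε)
  ((a ∪ b)*b)+ : new start ε-reaches only the body's start; the new accept needs a symbol first: |closure| = 1 + 6 = 7
  ac : same as the first factor's closure: |closure| = 1
  ((a ∪ b)*b)+ ∪ ac : |closure| = 1 + 7 + 1 = 9 (the new accept is not ε-reachable since no branch accepts ε)

9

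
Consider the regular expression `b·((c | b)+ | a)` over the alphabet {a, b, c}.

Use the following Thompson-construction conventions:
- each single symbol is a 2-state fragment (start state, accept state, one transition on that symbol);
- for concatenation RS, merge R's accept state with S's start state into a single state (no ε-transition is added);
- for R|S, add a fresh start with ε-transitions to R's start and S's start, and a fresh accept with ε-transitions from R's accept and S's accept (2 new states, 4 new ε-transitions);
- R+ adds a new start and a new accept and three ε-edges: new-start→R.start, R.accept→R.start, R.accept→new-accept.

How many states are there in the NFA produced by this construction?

Recursing over subexpressions:
Each of the 4 symbol leaves contributes a 2-state fragment.
  c | b → 6 states
  (c | b)+ → 8 states
  (c | b)+ | a → 12 states
  b·((c | b)+ | a) → 13 states

13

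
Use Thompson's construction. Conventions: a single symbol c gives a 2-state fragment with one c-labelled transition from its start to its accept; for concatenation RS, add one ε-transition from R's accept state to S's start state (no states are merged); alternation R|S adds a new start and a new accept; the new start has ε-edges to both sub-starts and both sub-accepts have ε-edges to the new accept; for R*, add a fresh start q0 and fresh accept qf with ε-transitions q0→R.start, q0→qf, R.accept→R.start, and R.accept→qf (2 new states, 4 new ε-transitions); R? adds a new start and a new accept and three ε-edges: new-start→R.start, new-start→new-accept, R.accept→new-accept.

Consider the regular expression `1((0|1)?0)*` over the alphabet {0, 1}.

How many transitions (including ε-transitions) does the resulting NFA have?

17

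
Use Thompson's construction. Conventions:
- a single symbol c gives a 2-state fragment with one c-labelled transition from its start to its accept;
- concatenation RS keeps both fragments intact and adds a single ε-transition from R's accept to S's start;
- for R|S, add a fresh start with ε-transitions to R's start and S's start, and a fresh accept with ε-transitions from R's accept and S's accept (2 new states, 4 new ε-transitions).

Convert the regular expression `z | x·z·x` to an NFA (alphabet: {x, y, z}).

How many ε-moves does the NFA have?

Recursing over subexpressions:
Each of the 4 symbol leaves contributes 0 ε-transitions.
  x·z·x — 2 ε-transitions
  z | x·z·x — 6 ε-transitions

6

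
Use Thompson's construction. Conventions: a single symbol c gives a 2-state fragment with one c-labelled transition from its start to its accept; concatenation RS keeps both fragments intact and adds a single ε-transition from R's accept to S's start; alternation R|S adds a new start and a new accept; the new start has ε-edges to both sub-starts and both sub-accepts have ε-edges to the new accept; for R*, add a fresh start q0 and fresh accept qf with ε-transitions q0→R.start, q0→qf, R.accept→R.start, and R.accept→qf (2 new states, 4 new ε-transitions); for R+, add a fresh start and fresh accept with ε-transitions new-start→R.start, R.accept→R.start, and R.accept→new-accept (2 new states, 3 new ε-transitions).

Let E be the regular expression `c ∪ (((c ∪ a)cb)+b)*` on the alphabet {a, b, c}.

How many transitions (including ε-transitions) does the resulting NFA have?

24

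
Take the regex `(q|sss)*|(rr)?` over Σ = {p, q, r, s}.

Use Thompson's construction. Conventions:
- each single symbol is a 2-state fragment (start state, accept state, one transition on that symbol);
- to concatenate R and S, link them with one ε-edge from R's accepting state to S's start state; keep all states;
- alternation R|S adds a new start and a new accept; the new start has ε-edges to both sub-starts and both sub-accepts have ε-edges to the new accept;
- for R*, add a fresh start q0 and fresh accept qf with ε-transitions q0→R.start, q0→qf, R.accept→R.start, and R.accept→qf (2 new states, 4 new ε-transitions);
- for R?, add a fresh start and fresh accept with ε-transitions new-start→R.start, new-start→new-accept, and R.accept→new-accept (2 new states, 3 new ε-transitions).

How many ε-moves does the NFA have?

Bottom-up over the parse tree:
Each of the 6 symbol leaves contributes 0 ε-transitions.
  sss : 2 ε-transitions
  q|sss : 6 ε-transitions
  (q|sss)* : 10 ε-transitions
  rr : 1 ε-transition
  (rr)? : 4 ε-transitions
  (q|sss)*|(rr)? : 18 ε-transitions

18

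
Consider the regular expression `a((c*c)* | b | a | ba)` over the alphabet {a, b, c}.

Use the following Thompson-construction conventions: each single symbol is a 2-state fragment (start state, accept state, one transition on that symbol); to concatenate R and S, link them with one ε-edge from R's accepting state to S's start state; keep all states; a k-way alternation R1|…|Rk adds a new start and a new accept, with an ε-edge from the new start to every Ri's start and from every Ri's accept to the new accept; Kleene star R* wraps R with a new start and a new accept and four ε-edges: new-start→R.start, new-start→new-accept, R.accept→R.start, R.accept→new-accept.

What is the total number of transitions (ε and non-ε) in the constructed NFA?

26

Building bottom-up:
Each of the 7 symbol leaves contributes 1 transition (1 symbol, 0 ε).
  c* → 5 transitions (1 symbol, 4 ε)
  c*c → 7 transitions (2 symbol, 5 ε)
  (c*c)* → 11 transitions (2 symbol, 9 ε)
  ba → 3 transitions (2 symbol, 1 ε)
  (c*c)* | b | a | ba → 24 transitions (6 symbol, 18 ε)
  a((c*c)* | b | a | ba) → 26 transitions (7 symbol, 19 ε)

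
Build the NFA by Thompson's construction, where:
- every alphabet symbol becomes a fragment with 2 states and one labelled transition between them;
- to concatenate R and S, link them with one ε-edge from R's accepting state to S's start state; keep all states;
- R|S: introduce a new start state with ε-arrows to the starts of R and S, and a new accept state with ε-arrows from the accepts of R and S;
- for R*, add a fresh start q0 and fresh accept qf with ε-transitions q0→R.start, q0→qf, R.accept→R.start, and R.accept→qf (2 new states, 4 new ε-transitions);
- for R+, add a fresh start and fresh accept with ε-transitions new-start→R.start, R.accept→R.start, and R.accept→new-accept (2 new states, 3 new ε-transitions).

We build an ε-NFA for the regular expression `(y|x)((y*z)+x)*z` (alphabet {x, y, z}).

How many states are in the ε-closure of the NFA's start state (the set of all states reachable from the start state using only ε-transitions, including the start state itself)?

Work bottom-up. For each fragment F, track |ε-closure(F.start)| and whether F's accept lies in that closure (i.e. whether F accepts ε). A single-symbol fragment has closure size 1 and does not accept ε.
  y|x : new start ε-reaches every alternative's start; none of them accept ε, so the new accept is not reached: |ε-closure| = 1 + 1 + 1 = 3
  y* : the star's fresh start ε-reaches both the body's start and the fresh accept: |ε-closure| = 2 + 1 = 3
  y*z : the left operand accepts ε, so the closure extends into the next operand (via the concat ε-link); |ε-closure| = 3 + 1 = 4
  (y*z)+ : new start ε-reaches only the body's start; the new accept needs a symbol first: |ε-closure| = 1 + 4 = 5
  (y*z)+x : |ε-closure| equals the left operand's closure size = 5 (its accept is not ε-reachable, so the closure stops there)
  ((y*z)+x)* : the star's fresh start ε-reaches both the body's start and the fresh accept: |ε-closure| = 2 + 5 = 7
  (y|x)((y*z)+x)*z : |ε-closure| equals the left operand's closure size = 3 (its accept is not ε-reachable, so the closure stops there)

3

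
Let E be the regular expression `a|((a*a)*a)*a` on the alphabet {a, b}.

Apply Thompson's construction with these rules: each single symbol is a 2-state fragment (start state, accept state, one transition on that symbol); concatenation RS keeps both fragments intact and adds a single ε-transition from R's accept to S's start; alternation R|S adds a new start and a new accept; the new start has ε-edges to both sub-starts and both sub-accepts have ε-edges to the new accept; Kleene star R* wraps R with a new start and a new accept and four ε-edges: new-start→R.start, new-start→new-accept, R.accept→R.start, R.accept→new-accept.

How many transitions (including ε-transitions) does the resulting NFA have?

24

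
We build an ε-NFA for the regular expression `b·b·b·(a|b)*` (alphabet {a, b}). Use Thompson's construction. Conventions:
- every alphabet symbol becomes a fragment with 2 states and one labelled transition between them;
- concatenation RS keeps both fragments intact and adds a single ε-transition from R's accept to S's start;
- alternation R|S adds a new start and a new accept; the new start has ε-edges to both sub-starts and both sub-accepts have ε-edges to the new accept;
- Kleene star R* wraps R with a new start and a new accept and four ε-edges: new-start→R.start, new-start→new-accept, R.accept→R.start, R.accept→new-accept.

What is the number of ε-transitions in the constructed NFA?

11

Building bottom-up:
Each of the 5 symbol leaves contributes 0 ε-transitions.
  a|b — 4 ε-transitions
  (a|b)* — 8 ε-transitions
  b·b·b·(a|b)* — 11 ε-transitions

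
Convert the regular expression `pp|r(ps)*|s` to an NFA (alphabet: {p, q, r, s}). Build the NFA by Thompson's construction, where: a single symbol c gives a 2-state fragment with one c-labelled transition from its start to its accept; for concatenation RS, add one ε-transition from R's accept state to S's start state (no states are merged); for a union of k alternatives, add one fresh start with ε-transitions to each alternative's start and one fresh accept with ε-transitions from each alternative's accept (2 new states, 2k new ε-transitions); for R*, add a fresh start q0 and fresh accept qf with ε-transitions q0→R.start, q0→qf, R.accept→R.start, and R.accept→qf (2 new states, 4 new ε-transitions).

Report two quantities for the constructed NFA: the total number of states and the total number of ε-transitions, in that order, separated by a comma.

Recursing over subexpressions:
Each of the 6 symbol leaves contributes 2 states and 0 ε-transitions.
  pp → 4 states, 1 ε-transition
  ps → 4 states, 1 ε-transition
  (ps)* → 6 states, 5 ε-transitions
  r(ps)* → 8 states, 6 ε-transitions
  pp|r(ps)*|s → 16 states, 13 ε-transitions

16, 13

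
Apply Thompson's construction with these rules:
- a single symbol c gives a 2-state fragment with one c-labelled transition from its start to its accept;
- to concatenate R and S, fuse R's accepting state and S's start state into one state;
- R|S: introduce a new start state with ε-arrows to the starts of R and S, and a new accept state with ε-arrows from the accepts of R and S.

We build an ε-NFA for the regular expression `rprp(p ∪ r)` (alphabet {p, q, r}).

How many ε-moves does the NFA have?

Per subexpression:
Each of the 6 symbol leaves contributes 0 ε-transitions.
  p ∪ r → 4 ε-transitions
  rprp(p ∪ r) → 4 ε-transitions

4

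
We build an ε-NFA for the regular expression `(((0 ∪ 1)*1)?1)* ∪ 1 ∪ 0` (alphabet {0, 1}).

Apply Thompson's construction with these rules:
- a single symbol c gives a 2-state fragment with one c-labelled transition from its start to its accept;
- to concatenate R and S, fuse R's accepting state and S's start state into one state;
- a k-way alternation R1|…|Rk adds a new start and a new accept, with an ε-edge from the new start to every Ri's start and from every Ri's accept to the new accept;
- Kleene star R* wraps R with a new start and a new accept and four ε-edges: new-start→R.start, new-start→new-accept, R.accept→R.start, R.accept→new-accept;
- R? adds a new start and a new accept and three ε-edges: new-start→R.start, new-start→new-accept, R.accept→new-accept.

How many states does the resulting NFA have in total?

Recursing over subexpressions:
Each of the 6 symbol leaves contributes a 2-state fragment.
  0 ∪ 1 : 6 states
  (0 ∪ 1)* : 8 states
  (0 ∪ 1)*1 : 9 states
  ((0 ∪ 1)*1)? : 11 states
  ((0 ∪ 1)*1)?1 : 12 states
  (((0 ∪ 1)*1)?1)* : 14 states
  (((0 ∪ 1)*1)?1)* ∪ 1 ∪ 0 : 20 states

20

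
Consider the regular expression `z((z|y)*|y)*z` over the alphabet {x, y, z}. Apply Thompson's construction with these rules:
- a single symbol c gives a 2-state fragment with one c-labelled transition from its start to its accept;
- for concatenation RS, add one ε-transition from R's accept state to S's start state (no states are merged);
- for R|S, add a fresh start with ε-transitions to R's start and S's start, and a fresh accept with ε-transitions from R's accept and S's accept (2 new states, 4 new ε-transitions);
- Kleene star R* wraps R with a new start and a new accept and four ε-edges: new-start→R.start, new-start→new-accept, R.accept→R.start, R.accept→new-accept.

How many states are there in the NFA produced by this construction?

18

Bottom-up over the parse tree:
Each of the 5 symbol leaves contributes a 2-state fragment.
  z|y = 6 states
  (z|y)* = 8 states
  (z|y)*|y = 12 states
  ((z|y)*|y)* = 14 states
  z((z|y)*|y)*z = 18 states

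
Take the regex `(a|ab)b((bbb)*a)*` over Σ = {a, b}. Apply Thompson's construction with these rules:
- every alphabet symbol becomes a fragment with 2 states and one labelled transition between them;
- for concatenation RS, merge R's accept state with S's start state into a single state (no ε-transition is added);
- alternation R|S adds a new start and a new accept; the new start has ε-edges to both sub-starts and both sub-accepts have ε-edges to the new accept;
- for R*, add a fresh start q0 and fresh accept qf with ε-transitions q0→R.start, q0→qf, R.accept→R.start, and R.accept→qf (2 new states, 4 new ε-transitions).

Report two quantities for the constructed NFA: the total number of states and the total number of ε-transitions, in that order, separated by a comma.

16, 12

By structural recursion:
Each of the 8 symbol leaves contributes 2 states and 0 ε-transitions.
  ab = 3 states, 0 ε-transitions
  a|ab = 7 states, 4 ε-transitions
  bbb = 4 states, 0 ε-transitions
  (bbb)* = 6 states, 4 ε-transitions
  (bbb)*a = 7 states, 4 ε-transitions
  ((bbb)*a)* = 9 states, 8 ε-transitions
  (a|ab)b((bbb)*a)* = 16 states, 12 ε-transitions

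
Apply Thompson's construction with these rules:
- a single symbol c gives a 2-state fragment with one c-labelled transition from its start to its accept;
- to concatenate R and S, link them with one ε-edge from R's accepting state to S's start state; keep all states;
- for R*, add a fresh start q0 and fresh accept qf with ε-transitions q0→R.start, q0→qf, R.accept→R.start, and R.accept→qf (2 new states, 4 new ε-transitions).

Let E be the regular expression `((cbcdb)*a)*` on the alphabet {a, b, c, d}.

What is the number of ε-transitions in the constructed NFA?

Per subexpression:
Each of the 6 symbol leaves contributes 0 ε-transitions.
  cbcdb → 4 ε-transitions
  (cbcdb)* → 8 ε-transitions
  (cbcdb)*a → 9 ε-transitions
  ((cbcdb)*a)* → 13 ε-transitions

13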